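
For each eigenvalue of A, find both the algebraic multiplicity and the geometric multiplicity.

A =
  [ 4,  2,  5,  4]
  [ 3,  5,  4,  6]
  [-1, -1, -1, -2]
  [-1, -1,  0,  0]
λ = 2: alg = 4, geom = 2

Step 1 — factor the characteristic polynomial to read off the algebraic multiplicities:
  χ_A(x) = (x - 2)^4

Step 2 — compute geometric multiplicities via the rank-nullity identity g(λ) = n − rank(A − λI):
  rank(A − (2)·I) = 2, so dim ker(A − (2)·I) = n − 2 = 2

Summary:
  λ = 2: algebraic multiplicity = 4, geometric multiplicity = 2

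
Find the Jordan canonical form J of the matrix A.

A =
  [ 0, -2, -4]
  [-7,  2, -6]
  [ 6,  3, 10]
J_3(4)

The characteristic polynomial is
  det(x·I − A) = x^3 - 12*x^2 + 48*x - 64 = (x - 4)^3

Eigenvalues and multiplicities (the geometric multiplicity of λ is n − rank(A − λI), which equals the number of Jordan blocks for λ):
  λ = 4: algebraic multiplicity = 3, geometric multiplicity = 1

Determining the block sizes for each eigenvalue:
  λ = 4: one block (gm = 1), so the single block has size am = 3 → block sizes [3]

Assembling the blocks gives a Jordan form
J =
  [4, 1, 0]
  [0, 4, 1]
  [0, 0, 4]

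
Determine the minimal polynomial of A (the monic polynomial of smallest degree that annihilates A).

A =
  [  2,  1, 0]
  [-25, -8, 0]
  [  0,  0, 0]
x^3 + 6*x^2 + 9*x

The characteristic polynomial is χ_A(x) = x*(x + 3)^2, so the eigenvalues are known. The minimal polynomial is
  m_A(x) = Π_λ (x − λ)^{k_λ}
where k_λ is the size of the *largest* Jordan block for λ (equivalently, the smallest k with (A − λI)^k v = 0 for every generalised eigenvector v of λ).

  λ = -3: largest Jordan block has size 2, contributing (x + 3)^2
  λ = 0: largest Jordan block has size 1, contributing (x − 0)

So m_A(x) = x*(x + 3)^2 = x^3 + 6*x^2 + 9*x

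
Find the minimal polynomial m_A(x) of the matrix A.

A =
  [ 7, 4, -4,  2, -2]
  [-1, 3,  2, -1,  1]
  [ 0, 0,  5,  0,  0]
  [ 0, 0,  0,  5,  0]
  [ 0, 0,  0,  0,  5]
x^2 - 10*x + 25

The characteristic polynomial is χ_A(x) = (x - 5)^5, so the eigenvalues are known. The minimal polynomial is
  m_A(x) = Π_λ (x − λ)^{k_λ}
where k_λ is the size of the *largest* Jordan block for λ (equivalently, the smallest k with (A − λI)^k v = 0 for every generalised eigenvector v of λ).

  λ = 5: largest Jordan block has size 2, contributing (x − 5)^2

So m_A(x) = (x - 5)^2 = x^2 - 10*x + 25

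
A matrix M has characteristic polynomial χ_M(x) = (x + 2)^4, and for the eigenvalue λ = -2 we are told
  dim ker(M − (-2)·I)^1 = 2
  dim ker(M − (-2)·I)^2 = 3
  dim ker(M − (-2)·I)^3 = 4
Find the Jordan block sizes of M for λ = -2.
Block sizes for λ = -2: [3, 1]

From the dimensions of kernels of powers, the number of Jordan blocks of size at least j is d_j − d_{j−1} where d_j = dim ker(N^j) (with d_0 = 0). Computing the differences gives [2, 1, 1].
The number of blocks of size exactly k is (#blocks of size ≥ k) − (#blocks of size ≥ k + 1), so the partition is: 1 block(s) of size 1, 1 block(s) of size 3.
In nonincreasing order the block sizes are [3, 1].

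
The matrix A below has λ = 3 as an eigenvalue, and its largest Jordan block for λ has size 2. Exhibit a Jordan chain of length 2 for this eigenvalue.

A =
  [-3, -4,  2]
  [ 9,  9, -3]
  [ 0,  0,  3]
A Jordan chain for λ = 3 of length 2:
v_1 = (-6, 9, 0)ᵀ
v_2 = (1, 0, 0)ᵀ

Let N = A − (3)·I. We want v_2 with N^2 v_2 = 0 but N^1 v_2 ≠ 0; then v_{j-1} := N · v_j for j = 2, …, 2.

Pick v_2 = (1, 0, 0)ᵀ.
Then v_1 = N · v_2 = (-6, 9, 0)ᵀ.

Sanity check: (A − (3)·I) v_1 = (0, 0, 0)ᵀ = 0. ✓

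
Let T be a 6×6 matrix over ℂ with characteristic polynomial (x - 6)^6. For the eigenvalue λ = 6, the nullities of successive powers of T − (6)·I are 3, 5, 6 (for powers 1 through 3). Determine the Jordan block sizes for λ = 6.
Block sizes for λ = 6: [3, 2, 1]

From the dimensions of kernels of powers, the number of Jordan blocks of size at least j is d_j − d_{j−1} where d_j = dim ker(N^j) (with d_0 = 0). Computing the differences gives [3, 2, 1].
The number of blocks of size exactly k is (#blocks of size ≥ k) − (#blocks of size ≥ k + 1), so the partition is: 1 block(s) of size 1, 1 block(s) of size 2, 1 block(s) of size 3.
In nonincreasing order the block sizes are [3, 2, 1].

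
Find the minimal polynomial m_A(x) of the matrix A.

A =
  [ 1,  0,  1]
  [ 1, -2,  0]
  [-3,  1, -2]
x^3 + 3*x^2 + 3*x + 1

The characteristic polynomial is χ_A(x) = (x + 1)^3, so the eigenvalues are known. The minimal polynomial is
  m_A(x) = Π_λ (x − λ)^{k_λ}
where k_λ is the size of the *largest* Jordan block for λ (equivalently, the smallest k with (A − λI)^k v = 0 for every generalised eigenvector v of λ).

  λ = -1: largest Jordan block has size 3, contributing (x + 1)^3

So m_A(x) = (x + 1)^3 = x^3 + 3*x^2 + 3*x + 1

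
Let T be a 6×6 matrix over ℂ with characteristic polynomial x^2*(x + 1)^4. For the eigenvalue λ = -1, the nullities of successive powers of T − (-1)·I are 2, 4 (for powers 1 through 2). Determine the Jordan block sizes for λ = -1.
Block sizes for λ = -1: [2, 2]

From the dimensions of kernels of powers, the number of Jordan blocks of size at least j is d_j − d_{j−1} where d_j = dim ker(N^j) (with d_0 = 0). Computing the differences gives [2, 2].
The number of blocks of size exactly k is (#blocks of size ≥ k) − (#blocks of size ≥ k + 1), so the partition is: 2 block(s) of size 2.
In nonincreasing order the block sizes are [2, 2].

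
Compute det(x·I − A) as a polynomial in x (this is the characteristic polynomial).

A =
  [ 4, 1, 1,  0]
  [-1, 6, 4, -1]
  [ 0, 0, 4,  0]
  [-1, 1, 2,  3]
x^4 - 17*x^3 + 108*x^2 - 304*x + 320

Expanding det(x·I − A) (e.g. by cofactor expansion or by noting that A is similar to its Jordan form J, which has the same characteristic polynomial as A) gives
  χ_A(x) = x^4 - 17*x^3 + 108*x^2 - 304*x + 320
which factors as (x - 5)*(x - 4)^3. The eigenvalues (with algebraic multiplicities) are λ = 4 with multiplicity 3, λ = 5 with multiplicity 1.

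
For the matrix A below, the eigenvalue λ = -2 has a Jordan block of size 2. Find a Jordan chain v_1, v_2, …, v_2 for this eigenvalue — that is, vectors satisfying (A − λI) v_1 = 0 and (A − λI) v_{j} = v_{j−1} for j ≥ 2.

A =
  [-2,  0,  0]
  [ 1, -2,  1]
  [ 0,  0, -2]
A Jordan chain for λ = -2 of length 2:
v_1 = (0, 1, 0)ᵀ
v_2 = (1, 0, 0)ᵀ

Let N = A − (-2)·I. We want v_2 with N^2 v_2 = 0 but N^1 v_2 ≠ 0; then v_{j-1} := N · v_j for j = 2, …, 2.

Pick v_2 = (1, 0, 0)ᵀ.
Then v_1 = N · v_2 = (0, 1, 0)ᵀ.

Sanity check: (A − (-2)·I) v_1 = (0, 0, 0)ᵀ = 0. ✓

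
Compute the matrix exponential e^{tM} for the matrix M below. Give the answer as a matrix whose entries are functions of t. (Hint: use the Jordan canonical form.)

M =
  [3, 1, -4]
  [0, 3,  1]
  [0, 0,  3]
e^{tM} =
  [exp(3*t), t*exp(3*t), t^2*exp(3*t)/2 - 4*t*exp(3*t)]
  [0, exp(3*t), t*exp(3*t)]
  [0, 0, exp(3*t)]

Strategy: write M = P · J · P⁻¹ where J is a Jordan canonical form, so e^{tM} = P · e^{tJ} · P⁻¹, and e^{tJ} can be computed block-by-block.

M has Jordan form
J =
  [3, 1, 0]
  [0, 3, 1]
  [0, 0, 3]
(up to reordering of blocks).

Per-block formulas:
  For a 3×3 Jordan block J_3(3): exp(t · J_3(3)) = e^(3t)·(I + t·N + (t^2/2)·N^2), where N is the 3×3 nilpotent shift.

After assembling e^{tJ} and conjugating by P, we get:

e^{tM} =
  [exp(3*t), t*exp(3*t), t^2*exp(3*t)/2 - 4*t*exp(3*t)]
  [0, exp(3*t), t*exp(3*t)]
  [0, 0, exp(3*t)]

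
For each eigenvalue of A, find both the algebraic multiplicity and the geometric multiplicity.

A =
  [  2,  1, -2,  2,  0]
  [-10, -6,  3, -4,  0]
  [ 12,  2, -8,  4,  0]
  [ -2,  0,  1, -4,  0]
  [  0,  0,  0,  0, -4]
λ = -4: alg = 5, geom = 3

Step 1 — factor the characteristic polynomial to read off the algebraic multiplicities:
  χ_A(x) = (x + 4)^5

Step 2 — compute geometric multiplicities via the rank-nullity identity g(λ) = n − rank(A − λI):
  rank(A − (-4)·I) = 2, so dim ker(A − (-4)·I) = n − 2 = 3

Summary:
  λ = -4: algebraic multiplicity = 5, geometric multiplicity = 3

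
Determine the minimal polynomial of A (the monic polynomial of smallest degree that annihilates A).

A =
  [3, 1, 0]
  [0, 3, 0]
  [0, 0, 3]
x^2 - 6*x + 9

The characteristic polynomial is χ_A(x) = (x - 3)^3, so the eigenvalues are known. The minimal polynomial is
  m_A(x) = Π_λ (x − λ)^{k_λ}
where k_λ is the size of the *largest* Jordan block for λ (equivalently, the smallest k with (A − λI)^k v = 0 for every generalised eigenvector v of λ).

  λ = 3: largest Jordan block has size 2, contributing (x − 3)^2

So m_A(x) = (x - 3)^2 = x^2 - 6*x + 9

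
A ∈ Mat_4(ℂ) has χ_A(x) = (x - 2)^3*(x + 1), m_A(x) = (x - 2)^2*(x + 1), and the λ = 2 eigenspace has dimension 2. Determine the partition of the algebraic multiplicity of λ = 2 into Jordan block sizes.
Block sizes for λ = 2: [2, 1]

Step 1 — from the characteristic polynomial, algebraic multiplicity of λ = 2 is 3. From dim ker(A − (2)·I) = 2, there are exactly 2 Jordan blocks for λ = 2.
Step 2 — from the minimal polynomial, the factor (x − 2)^2 tells us the largest block for λ = 2 has size 2.
Step 3 — with total size 3, 2 blocks, and largest block 2, the block sizes (in nonincreasing order) are [2, 1].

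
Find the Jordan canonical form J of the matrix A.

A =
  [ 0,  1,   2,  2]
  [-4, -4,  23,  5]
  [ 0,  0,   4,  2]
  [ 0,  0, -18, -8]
J_3(-2) ⊕ J_1(-2)

The characteristic polynomial is
  det(x·I − A) = x^4 + 8*x^3 + 24*x^2 + 32*x + 16 = (x + 2)^4

Eigenvalues and multiplicities (the geometric multiplicity of λ is n − rank(A − λI), which equals the number of Jordan blocks for λ):
  λ = -2: algebraic multiplicity = 4, geometric multiplicity = 2

Determining the block sizes for each eigenvalue:
  λ = -2: with am = 4 and gm = 2, the partition is not yet determined (e.g. several partitions of 4 into 2 parts exist). Let N = A − (-2)·I. Computing rank(N^1) = 2, rank(N^2) = 1, rank(N^3) = 0; the number of blocks of size ≥ j is rank(N^{j−1}) − rank(N^j), giving [2, 1, 1]. So we have 1 block(s) of size 3, 1 block(s) of size 1 → block sizes [3, 1]

Assembling the blocks gives a Jordan form
J =
  [-2,  1,  0,  0]
  [ 0, -2,  1,  0]
  [ 0,  0, -2,  0]
  [ 0,  0,  0, -2]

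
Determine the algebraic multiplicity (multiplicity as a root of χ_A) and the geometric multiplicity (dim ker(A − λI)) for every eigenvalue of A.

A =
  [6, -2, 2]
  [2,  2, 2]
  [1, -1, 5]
λ = 4: alg = 2, geom = 2; λ = 5: alg = 1, geom = 1

Step 1 — factor the characteristic polynomial to read off the algebraic multiplicities:
  χ_A(x) = (x - 5)*(x - 4)^2

Step 2 — compute geometric multiplicities via the rank-nullity identity g(λ) = n − rank(A − λI):
  rank(A − (4)·I) = 1, so dim ker(A − (4)·I) = n − 1 = 2
  rank(A − (5)·I) = 2, so dim ker(A − (5)·I) = n − 2 = 1

Summary:
  λ = 4: algebraic multiplicity = 2, geometric multiplicity = 2
  λ = 5: algebraic multiplicity = 1, geometric multiplicity = 1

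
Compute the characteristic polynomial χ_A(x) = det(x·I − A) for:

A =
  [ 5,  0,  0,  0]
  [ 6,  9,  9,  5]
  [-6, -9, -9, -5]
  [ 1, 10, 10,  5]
x^4 - 10*x^3 + 25*x^2

Expanding det(x·I − A) (e.g. by cofactor expansion or by noting that A is similar to its Jordan form J, which has the same characteristic polynomial as A) gives
  χ_A(x) = x^4 - 10*x^3 + 25*x^2
which factors as x^2*(x - 5)^2. The eigenvalues (with algebraic multiplicities) are λ = 0 with multiplicity 2, λ = 5 with multiplicity 2.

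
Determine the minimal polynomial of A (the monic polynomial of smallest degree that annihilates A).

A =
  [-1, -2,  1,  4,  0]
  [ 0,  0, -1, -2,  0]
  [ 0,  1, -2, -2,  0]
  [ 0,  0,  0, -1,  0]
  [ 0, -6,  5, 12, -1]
x^3 + 3*x^2 + 3*x + 1

The characteristic polynomial is χ_A(x) = (x + 1)^5, so the eigenvalues are known. The minimal polynomial is
  m_A(x) = Π_λ (x − λ)^{k_λ}
where k_λ is the size of the *largest* Jordan block for λ (equivalently, the smallest k with (A − λI)^k v = 0 for every generalised eigenvector v of λ).

  λ = -1: largest Jordan block has size 3, contributing (x + 1)^3

So m_A(x) = (x + 1)^3 = x^3 + 3*x^2 + 3*x + 1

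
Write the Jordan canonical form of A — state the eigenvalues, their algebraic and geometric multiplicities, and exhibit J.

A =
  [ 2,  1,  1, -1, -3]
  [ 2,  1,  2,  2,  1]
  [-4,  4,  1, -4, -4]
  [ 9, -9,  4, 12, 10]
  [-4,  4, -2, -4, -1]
J_3(3) ⊕ J_2(3)

The characteristic polynomial is
  det(x·I − A) = x^5 - 15*x^4 + 90*x^3 - 270*x^2 + 405*x - 243 = (x - 3)^5

Eigenvalues and multiplicities (the geometric multiplicity of λ is n − rank(A − λI), which equals the number of Jordan blocks for λ):
  λ = 3: algebraic multiplicity = 5, geometric multiplicity = 2

Determining the block sizes for each eigenvalue:
  λ = 3: with am = 5 and gm = 2, the partition is not yet determined (e.g. several partitions of 5 into 2 parts exist). Let N = A − (3)·I. Computing rank(N^1) = 3, rank(N^2) = 1, rank(N^3) = 0; the number of blocks of size ≥ j is rank(N^{j−1}) − rank(N^j), giving [2, 2, 1]. So we have 1 block(s) of size 3, 1 block(s) of size 2 → block sizes [3, 2]

Assembling the blocks gives a Jordan form
J =
  [3, 1, 0, 0, 0]
  [0, 3, 1, 0, 0]
  [0, 0, 3, 0, 0]
  [0, 0, 0, 3, 1]
  [0, 0, 0, 0, 3]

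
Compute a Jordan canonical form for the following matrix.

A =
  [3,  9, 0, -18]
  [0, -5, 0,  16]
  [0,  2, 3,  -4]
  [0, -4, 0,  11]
J_2(3) ⊕ J_1(3) ⊕ J_1(3)

The characteristic polynomial is
  det(x·I − A) = x^4 - 12*x^3 + 54*x^2 - 108*x + 81 = (x - 3)^4

Eigenvalues and multiplicities (the geometric multiplicity of λ is n − rank(A − λI), which equals the number of Jordan blocks for λ):
  λ = 3: algebraic multiplicity = 4, geometric multiplicity = 3

Determining the block sizes for each eigenvalue:
  λ = 3: 3 blocks summing to 4 forces exactly one block of size 2 and the rest size 1 → block sizes [2, 1, 1]

Assembling the blocks gives a Jordan form
J =
  [3, 1, 0, 0]
  [0, 3, 0, 0]
  [0, 0, 3, 0]
  [0, 0, 0, 3]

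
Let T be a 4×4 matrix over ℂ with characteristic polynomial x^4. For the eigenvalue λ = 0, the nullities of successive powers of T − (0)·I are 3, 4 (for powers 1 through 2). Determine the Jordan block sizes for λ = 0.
Block sizes for λ = 0: [2, 1, 1]

From the dimensions of kernels of powers, the number of Jordan blocks of size at least j is d_j − d_{j−1} where d_j = dim ker(N^j) (with d_0 = 0). Computing the differences gives [3, 1].
The number of blocks of size exactly k is (#blocks of size ≥ k) − (#blocks of size ≥ k + 1), so the partition is: 2 block(s) of size 1, 1 block(s) of size 2.
In nonincreasing order the block sizes are [2, 1, 1].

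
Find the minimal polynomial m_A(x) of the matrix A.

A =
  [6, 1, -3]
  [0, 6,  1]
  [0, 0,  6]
x^3 - 18*x^2 + 108*x - 216

The characteristic polynomial is χ_A(x) = (x - 6)^3, so the eigenvalues are known. The minimal polynomial is
  m_A(x) = Π_λ (x − λ)^{k_λ}
where k_λ is the size of the *largest* Jordan block for λ (equivalently, the smallest k with (A − λI)^k v = 0 for every generalised eigenvector v of λ).

  λ = 6: largest Jordan block has size 3, contributing (x − 6)^3

So m_A(x) = (x - 6)^3 = x^3 - 18*x^2 + 108*x - 216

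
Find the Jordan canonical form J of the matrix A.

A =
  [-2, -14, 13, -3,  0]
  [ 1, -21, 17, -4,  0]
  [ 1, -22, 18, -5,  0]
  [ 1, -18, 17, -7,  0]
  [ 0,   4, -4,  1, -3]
J_3(-3) ⊕ J_1(-3) ⊕ J_1(-3)

The characteristic polynomial is
  det(x·I − A) = x^5 + 15*x^4 + 90*x^3 + 270*x^2 + 405*x + 243 = (x + 3)^5

Eigenvalues and multiplicities (the geometric multiplicity of λ is n − rank(A − λI), which equals the number of Jordan blocks for λ):
  λ = -3: algebraic multiplicity = 5, geometric multiplicity = 3

Determining the block sizes for each eigenvalue:
  λ = -3: with am = 5 and gm = 3, the partition is not yet determined (e.g. several partitions of 5 into 3 parts exist). Let N = A − (-3)·I. Computing rank(N^1) = 2, rank(N^2) = 1, rank(N^3) = 0; the number of blocks of size ≥ j is rank(N^{j−1}) − rank(N^j), giving [3, 1, 1]. So we have 1 block(s) of size 3, 2 block(s) of size 1 → block sizes [3, 1, 1]

Assembling the blocks gives a Jordan form
J =
  [-3,  1,  0,  0,  0]
  [ 0, -3,  1,  0,  0]
  [ 0,  0, -3,  0,  0]
  [ 0,  0,  0, -3,  0]
  [ 0,  0,  0,  0, -3]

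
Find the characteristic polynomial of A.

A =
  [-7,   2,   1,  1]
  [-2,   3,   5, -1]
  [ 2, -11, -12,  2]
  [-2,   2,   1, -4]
x^4 + 20*x^3 + 150*x^2 + 500*x + 625

Expanding det(x·I − A) (e.g. by cofactor expansion or by noting that A is similar to its Jordan form J, which has the same characteristic polynomial as A) gives
  χ_A(x) = x^4 + 20*x^3 + 150*x^2 + 500*x + 625
which factors as (x + 5)^4. The eigenvalues (with algebraic multiplicities) are λ = -5 with multiplicity 4.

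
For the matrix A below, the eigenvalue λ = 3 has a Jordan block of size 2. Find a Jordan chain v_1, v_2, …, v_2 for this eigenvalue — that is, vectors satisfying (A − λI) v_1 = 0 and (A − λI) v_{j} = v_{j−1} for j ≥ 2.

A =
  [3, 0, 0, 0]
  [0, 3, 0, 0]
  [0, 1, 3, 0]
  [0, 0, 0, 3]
A Jordan chain for λ = 3 of length 2:
v_1 = (0, 0, 1, 0)ᵀ
v_2 = (0, 1, 0, 0)ᵀ

Let N = A − (3)·I. We want v_2 with N^2 v_2 = 0 but N^1 v_2 ≠ 0; then v_{j-1} := N · v_j for j = 2, …, 2.

Pick v_2 = (0, 1, 0, 0)ᵀ.
Then v_1 = N · v_2 = (0, 0, 1, 0)ᵀ.

Sanity check: (A − (3)·I) v_1 = (0, 0, 0, 0)ᵀ = 0. ✓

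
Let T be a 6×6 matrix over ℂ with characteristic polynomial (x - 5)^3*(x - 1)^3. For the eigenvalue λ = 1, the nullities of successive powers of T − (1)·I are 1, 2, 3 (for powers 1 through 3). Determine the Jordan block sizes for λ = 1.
Block sizes for λ = 1: [3]

From the dimensions of kernels of powers, the number of Jordan blocks of size at least j is d_j − d_{j−1} where d_j = dim ker(N^j) (with d_0 = 0). Computing the differences gives [1, 1, 1].
The number of blocks of size exactly k is (#blocks of size ≥ k) − (#blocks of size ≥ k + 1), so the partition is: 1 block(s) of size 3.
In nonincreasing order the block sizes are [3].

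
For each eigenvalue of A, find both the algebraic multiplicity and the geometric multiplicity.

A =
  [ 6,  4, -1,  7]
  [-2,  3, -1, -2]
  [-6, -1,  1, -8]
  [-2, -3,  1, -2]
λ = 2: alg = 4, geom = 2

Step 1 — factor the characteristic polynomial to read off the algebraic multiplicities:
  χ_A(x) = (x - 2)^4

Step 2 — compute geometric multiplicities via the rank-nullity identity g(λ) = n − rank(A − λI):
  rank(A − (2)·I) = 2, so dim ker(A − (2)·I) = n − 2 = 2

Summary:
  λ = 2: algebraic multiplicity = 4, geometric multiplicity = 2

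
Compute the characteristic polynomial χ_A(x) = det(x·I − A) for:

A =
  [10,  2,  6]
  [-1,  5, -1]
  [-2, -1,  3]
x^3 - 18*x^2 + 108*x - 216

Expanding det(x·I − A) (e.g. by cofactor expansion or by noting that A is similar to its Jordan form J, which has the same characteristic polynomial as A) gives
  χ_A(x) = x^3 - 18*x^2 + 108*x - 216
which factors as (x - 6)^3. The eigenvalues (with algebraic multiplicities) are λ = 6 with multiplicity 3.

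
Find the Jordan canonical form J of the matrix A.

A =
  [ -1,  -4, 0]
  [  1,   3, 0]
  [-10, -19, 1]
J_3(1)

The characteristic polynomial is
  det(x·I − A) = x^3 - 3*x^2 + 3*x - 1 = (x - 1)^3

Eigenvalues and multiplicities (the geometric multiplicity of λ is n − rank(A − λI), which equals the number of Jordan blocks for λ):
  λ = 1: algebraic multiplicity = 3, geometric multiplicity = 1

Determining the block sizes for each eigenvalue:
  λ = 1: one block (gm = 1), so the single block has size am = 3 → block sizes [3]

Assembling the blocks gives a Jordan form
J =
  [1, 1, 0]
  [0, 1, 1]
  [0, 0, 1]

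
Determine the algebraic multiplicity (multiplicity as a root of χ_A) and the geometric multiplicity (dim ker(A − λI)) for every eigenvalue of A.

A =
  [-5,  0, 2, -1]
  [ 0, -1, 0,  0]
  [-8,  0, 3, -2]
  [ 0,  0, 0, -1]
λ = -1: alg = 4, geom = 3

Step 1 — factor the characteristic polynomial to read off the algebraic multiplicities:
  χ_A(x) = (x + 1)^4

Step 2 — compute geometric multiplicities via the rank-nullity identity g(λ) = n − rank(A − λI):
  rank(A − (-1)·I) = 1, so dim ker(A − (-1)·I) = n − 1 = 3

Summary:
  λ = -1: algebraic multiplicity = 4, geometric multiplicity = 3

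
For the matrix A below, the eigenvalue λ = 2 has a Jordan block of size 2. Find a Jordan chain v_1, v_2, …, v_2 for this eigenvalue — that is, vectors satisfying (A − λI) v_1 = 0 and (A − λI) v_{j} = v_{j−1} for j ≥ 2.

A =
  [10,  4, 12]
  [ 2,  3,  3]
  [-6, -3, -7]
A Jordan chain for λ = 2 of length 2:
v_1 = (8, 2, -6)ᵀ
v_2 = (1, 0, 0)ᵀ

Let N = A − (2)·I. We want v_2 with N^2 v_2 = 0 but N^1 v_2 ≠ 0; then v_{j-1} := N · v_j for j = 2, …, 2.

Pick v_2 = (1, 0, 0)ᵀ.
Then v_1 = N · v_2 = (8, 2, -6)ᵀ.

Sanity check: (A − (2)·I) v_1 = (0, 0, 0)ᵀ = 0. ✓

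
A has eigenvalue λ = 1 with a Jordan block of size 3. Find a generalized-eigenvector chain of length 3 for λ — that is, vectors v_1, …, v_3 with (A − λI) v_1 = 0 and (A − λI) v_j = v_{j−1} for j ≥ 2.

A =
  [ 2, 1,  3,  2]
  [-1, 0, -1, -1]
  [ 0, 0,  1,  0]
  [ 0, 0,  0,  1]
A Jordan chain for λ = 1 of length 3:
v_1 = (2, -2, 0, 0)ᵀ
v_2 = (3, -1, 0, 0)ᵀ
v_3 = (0, 0, 1, 0)ᵀ

Let N = A − (1)·I. We want v_3 with N^3 v_3 = 0 but N^2 v_3 ≠ 0; then v_{j-1} := N · v_j for j = 3, …, 2.

Pick v_3 = (0, 0, 1, 0)ᵀ.
Then v_2 = N · v_3 = (3, -1, 0, 0)ᵀ.
Then v_1 = N · v_2 = (2, -2, 0, 0)ᵀ.

Sanity check: (A − (1)·I) v_1 = (0, 0, 0, 0)ᵀ = 0. ✓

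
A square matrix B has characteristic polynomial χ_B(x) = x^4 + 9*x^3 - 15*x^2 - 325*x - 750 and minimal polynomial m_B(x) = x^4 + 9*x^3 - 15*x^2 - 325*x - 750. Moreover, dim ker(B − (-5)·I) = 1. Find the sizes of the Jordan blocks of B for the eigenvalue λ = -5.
Block sizes for λ = -5: [3]

Step 1 — from the characteristic polynomial, algebraic multiplicity of λ = -5 is 3. From dim ker(B − (-5)·I) = 1, there are exactly 1 Jordan blocks for λ = -5.
Step 2 — from the minimal polynomial, the factor (x + 5)^3 tells us the largest block for λ = -5 has size 3.
Step 3 — with total size 3, 1 blocks, and largest block 3, the block sizes (in nonincreasing order) are [3].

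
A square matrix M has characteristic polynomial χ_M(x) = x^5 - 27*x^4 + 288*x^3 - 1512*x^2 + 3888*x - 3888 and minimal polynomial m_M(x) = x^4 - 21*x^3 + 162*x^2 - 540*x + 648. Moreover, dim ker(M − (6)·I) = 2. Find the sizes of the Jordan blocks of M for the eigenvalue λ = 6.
Block sizes for λ = 6: [3, 1]

Step 1 — from the characteristic polynomial, algebraic multiplicity of λ = 6 is 4. From dim ker(M − (6)·I) = 2, there are exactly 2 Jordan blocks for λ = 6.
Step 2 — from the minimal polynomial, the factor (x − 6)^3 tells us the largest block for λ = 6 has size 3.
Step 3 — with total size 4, 2 blocks, and largest block 3, the block sizes (in nonincreasing order) are [3, 1].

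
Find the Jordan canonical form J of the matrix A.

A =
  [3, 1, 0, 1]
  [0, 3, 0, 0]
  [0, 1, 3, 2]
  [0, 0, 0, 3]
J_2(3) ⊕ J_2(3)

The characteristic polynomial is
  det(x·I − A) = x^4 - 12*x^3 + 54*x^2 - 108*x + 81 = (x - 3)^4

Eigenvalues and multiplicities (the geometric multiplicity of λ is n − rank(A − λI), which equals the number of Jordan blocks for λ):
  λ = 3: algebraic multiplicity = 4, geometric multiplicity = 2

Determining the block sizes for each eigenvalue:
  λ = 3: with am = 4 and gm = 2, the partition is not yet determined (e.g. several partitions of 4 into 2 parts exist). Let N = A − (3)·I. Computing rank(N^1) = 2, rank(N^2) = 0; the number of blocks of size ≥ j is rank(N^{j−1}) − rank(N^j), giving [2, 2]. So we have 2 block(s) of size 2 → block sizes [2, 2]

Assembling the blocks gives a Jordan form
J =
  [3, 1, 0, 0]
  [0, 3, 0, 0]
  [0, 0, 3, 1]
  [0, 0, 0, 3]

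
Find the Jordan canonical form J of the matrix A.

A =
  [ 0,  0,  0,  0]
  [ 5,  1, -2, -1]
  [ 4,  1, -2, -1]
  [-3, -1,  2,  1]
J_2(0) ⊕ J_2(0)

The characteristic polynomial is
  det(x·I − A) = x^4

Eigenvalues and multiplicities (the geometric multiplicity of λ is n − rank(A − λI), which equals the number of Jordan blocks for λ):
  λ = 0: algebraic multiplicity = 4, geometric multiplicity = 2

Determining the block sizes for each eigenvalue:
  λ = 0: with am = 4 and gm = 2, the partition is not yet determined (e.g. several partitions of 4 into 2 parts exist). Let N = A − (0)·I. Computing rank(N^1) = 2, rank(N^2) = 0; the number of blocks of size ≥ j is rank(N^{j−1}) − rank(N^j), giving [2, 2]. So we have 2 block(s) of size 2 → block sizes [2, 2]

Assembling the blocks gives a Jordan form
J =
  [0, 1, 0, 0]
  [0, 0, 0, 0]
  [0, 0, 0, 1]
  [0, 0, 0, 0]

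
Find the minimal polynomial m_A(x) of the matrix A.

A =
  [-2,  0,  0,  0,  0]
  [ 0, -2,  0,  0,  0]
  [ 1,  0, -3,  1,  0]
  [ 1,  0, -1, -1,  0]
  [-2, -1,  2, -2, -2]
x^2 + 4*x + 4

The characteristic polynomial is χ_A(x) = (x + 2)^5, so the eigenvalues are known. The minimal polynomial is
  m_A(x) = Π_λ (x − λ)^{k_λ}
where k_λ is the size of the *largest* Jordan block for λ (equivalently, the smallest k with (A − λI)^k v = 0 for every generalised eigenvector v of λ).

  λ = -2: largest Jordan block has size 2, contributing (x + 2)^2

So m_A(x) = (x + 2)^2 = x^2 + 4*x + 4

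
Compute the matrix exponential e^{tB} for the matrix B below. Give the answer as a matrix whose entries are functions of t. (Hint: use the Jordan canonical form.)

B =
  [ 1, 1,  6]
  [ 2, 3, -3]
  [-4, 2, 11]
e^{tB} =
  [-3*t^2*exp(5*t) - 4*t*exp(5*t) + exp(5*t), 3*t^2*exp(5*t) + t*exp(5*t), 9*t^2*exp(5*t)/2 + 6*t*exp(5*t)]
  [2*t*exp(5*t), -2*t*exp(5*t) + exp(5*t), -3*t*exp(5*t)]
  [-2*t^2*exp(5*t) - 4*t*exp(5*t), 2*t^2*exp(5*t) + 2*t*exp(5*t), 3*t^2*exp(5*t) + 6*t*exp(5*t) + exp(5*t)]

Strategy: write B = P · J · P⁻¹ where J is a Jordan canonical form, so e^{tB} = P · e^{tJ} · P⁻¹, and e^{tJ} can be computed block-by-block.

B has Jordan form
J =
  [5, 1, 0]
  [0, 5, 1]
  [0, 0, 5]
(up to reordering of blocks).

Per-block formulas:
  For a 3×3 Jordan block J_3(5): exp(t · J_3(5)) = e^(5t)·(I + t·N + (t^2/2)·N^2), where N is the 3×3 nilpotent shift.

After assembling e^{tJ} and conjugating by P, we get:

e^{tB} =
  [-3*t^2*exp(5*t) - 4*t*exp(5*t) + exp(5*t), 3*t^2*exp(5*t) + t*exp(5*t), 9*t^2*exp(5*t)/2 + 6*t*exp(5*t)]
  [2*t*exp(5*t), -2*t*exp(5*t) + exp(5*t), -3*t*exp(5*t)]
  [-2*t^2*exp(5*t) - 4*t*exp(5*t), 2*t^2*exp(5*t) + 2*t*exp(5*t), 3*t^2*exp(5*t) + 6*t*exp(5*t) + exp(5*t)]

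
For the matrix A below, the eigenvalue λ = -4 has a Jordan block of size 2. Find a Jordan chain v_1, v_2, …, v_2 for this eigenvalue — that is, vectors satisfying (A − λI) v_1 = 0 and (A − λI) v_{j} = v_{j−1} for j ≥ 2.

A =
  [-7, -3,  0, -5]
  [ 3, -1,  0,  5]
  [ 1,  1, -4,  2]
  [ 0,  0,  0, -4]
A Jordan chain for λ = -4 of length 2:
v_1 = (-3, 3, 1, 0)ᵀ
v_2 = (1, 0, 0, 0)ᵀ

Let N = A − (-4)·I. We want v_2 with N^2 v_2 = 0 but N^1 v_2 ≠ 0; then v_{j-1} := N · v_j for j = 2, …, 2.

Pick v_2 = (1, 0, 0, 0)ᵀ.
Then v_1 = N · v_2 = (-3, 3, 1, 0)ᵀ.

Sanity check: (A − (-4)·I) v_1 = (0, 0, 0, 0)ᵀ = 0. ✓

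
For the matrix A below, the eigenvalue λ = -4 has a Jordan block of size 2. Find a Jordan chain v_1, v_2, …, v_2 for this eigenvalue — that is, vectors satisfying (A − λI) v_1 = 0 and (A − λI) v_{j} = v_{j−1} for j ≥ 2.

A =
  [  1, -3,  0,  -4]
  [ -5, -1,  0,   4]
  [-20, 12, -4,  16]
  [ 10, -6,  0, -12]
A Jordan chain for λ = -4 of length 2:
v_1 = (5, -5, -20, 10)ᵀ
v_2 = (1, 0, 0, 0)ᵀ

Let N = A − (-4)·I. We want v_2 with N^2 v_2 = 0 but N^1 v_2 ≠ 0; then v_{j-1} := N · v_j for j = 2, …, 2.

Pick v_2 = (1, 0, 0, 0)ᵀ.
Then v_1 = N · v_2 = (5, -5, -20, 10)ᵀ.

Sanity check: (A − (-4)·I) v_1 = (0, 0, 0, 0)ᵀ = 0. ✓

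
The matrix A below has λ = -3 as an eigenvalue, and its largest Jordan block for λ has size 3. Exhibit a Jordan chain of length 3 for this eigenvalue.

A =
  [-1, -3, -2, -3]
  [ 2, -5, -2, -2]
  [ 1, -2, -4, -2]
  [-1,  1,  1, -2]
A Jordan chain for λ = -3 of length 3:
v_1 = (-1, 0, -1, 0)ᵀ
v_2 = (2, 2, 1, -1)ᵀ
v_3 = (1, 0, 0, 0)ᵀ

Let N = A − (-3)·I. We want v_3 with N^3 v_3 = 0 but N^2 v_3 ≠ 0; then v_{j-1} := N · v_j for j = 3, …, 2.

Pick v_3 = (1, 0, 0, 0)ᵀ.
Then v_2 = N · v_3 = (2, 2, 1, -1)ᵀ.
Then v_1 = N · v_2 = (-1, 0, -1, 0)ᵀ.

Sanity check: (A − (-3)·I) v_1 = (0, 0, 0, 0)ᵀ = 0. ✓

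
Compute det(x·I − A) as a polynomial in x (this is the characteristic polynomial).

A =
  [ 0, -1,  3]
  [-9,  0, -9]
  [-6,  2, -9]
x^3 + 9*x^2 + 27*x + 27

Expanding det(x·I − A) (e.g. by cofactor expansion or by noting that A is similar to its Jordan form J, which has the same characteristic polynomial as A) gives
  χ_A(x) = x^3 + 9*x^2 + 27*x + 27
which factors as (x + 3)^3. The eigenvalues (with algebraic multiplicities) are λ = -3 with multiplicity 3.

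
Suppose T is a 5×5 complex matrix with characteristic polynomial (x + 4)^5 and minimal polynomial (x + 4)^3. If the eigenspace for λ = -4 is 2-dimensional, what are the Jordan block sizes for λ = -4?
Block sizes for λ = -4: [3, 2]

Step 1 — from the characteristic polynomial, algebraic multiplicity of λ = -4 is 5. From dim ker(T − (-4)·I) = 2, there are exactly 2 Jordan blocks for λ = -4.
Step 2 — from the minimal polynomial, the factor (x + 4)^3 tells us the largest block for λ = -4 has size 3.
Step 3 — with total size 5, 2 blocks, and largest block 3, the block sizes (in nonincreasing order) are [3, 2].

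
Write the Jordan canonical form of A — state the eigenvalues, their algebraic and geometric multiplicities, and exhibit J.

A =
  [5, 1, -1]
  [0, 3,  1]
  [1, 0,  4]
J_3(4)

The characteristic polynomial is
  det(x·I − A) = x^3 - 12*x^2 + 48*x - 64 = (x - 4)^3

Eigenvalues and multiplicities (the geometric multiplicity of λ is n − rank(A − λI), which equals the number of Jordan blocks for λ):
  λ = 4: algebraic multiplicity = 3, geometric multiplicity = 1

Determining the block sizes for each eigenvalue:
  λ = 4: one block (gm = 1), so the single block has size am = 3 → block sizes [3]

Assembling the blocks gives a Jordan form
J =
  [4, 1, 0]
  [0, 4, 1]
  [0, 0, 4]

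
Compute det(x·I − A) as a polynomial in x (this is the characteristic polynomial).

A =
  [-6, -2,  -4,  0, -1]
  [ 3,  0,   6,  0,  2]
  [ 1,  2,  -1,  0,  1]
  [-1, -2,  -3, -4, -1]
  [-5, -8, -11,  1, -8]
x^5 + 19*x^4 + 143*x^3 + 533*x^2 + 984*x + 720

Expanding det(x·I − A) (e.g. by cofactor expansion or by noting that A is similar to its Jordan form J, which has the same characteristic polynomial as A) gives
  χ_A(x) = x^5 + 19*x^4 + 143*x^3 + 533*x^2 + 984*x + 720
which factors as (x + 3)^2*(x + 4)^2*(x + 5). The eigenvalues (with algebraic multiplicities) are λ = -5 with multiplicity 1, λ = -4 with multiplicity 2, λ = -3 with multiplicity 2.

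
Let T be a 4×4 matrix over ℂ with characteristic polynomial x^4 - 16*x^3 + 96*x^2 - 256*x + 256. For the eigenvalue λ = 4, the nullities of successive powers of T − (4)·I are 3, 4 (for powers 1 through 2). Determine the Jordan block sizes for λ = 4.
Block sizes for λ = 4: [2, 1, 1]

From the dimensions of kernels of powers, the number of Jordan blocks of size at least j is d_j − d_{j−1} where d_j = dim ker(N^j) (with d_0 = 0). Computing the differences gives [3, 1].
The number of blocks of size exactly k is (#blocks of size ≥ k) − (#blocks of size ≥ k + 1), so the partition is: 2 block(s) of size 1, 1 block(s) of size 2.
In nonincreasing order the block sizes are [2, 1, 1].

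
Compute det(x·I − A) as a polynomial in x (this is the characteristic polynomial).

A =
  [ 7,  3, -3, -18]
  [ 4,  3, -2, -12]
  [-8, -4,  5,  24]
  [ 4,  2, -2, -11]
x^4 - 4*x^3 + 6*x^2 - 4*x + 1

Expanding det(x·I − A) (e.g. by cofactor expansion or by noting that A is similar to its Jordan form J, which has the same characteristic polynomial as A) gives
  χ_A(x) = x^4 - 4*x^3 + 6*x^2 - 4*x + 1
which factors as (x - 1)^4. The eigenvalues (with algebraic multiplicities) are λ = 1 with multiplicity 4.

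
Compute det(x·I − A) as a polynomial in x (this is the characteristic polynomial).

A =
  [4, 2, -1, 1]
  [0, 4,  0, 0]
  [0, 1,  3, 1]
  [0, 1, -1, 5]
x^4 - 16*x^3 + 96*x^2 - 256*x + 256

Expanding det(x·I − A) (e.g. by cofactor expansion or by noting that A is similar to its Jordan form J, which has the same characteristic polynomial as A) gives
  χ_A(x) = x^4 - 16*x^3 + 96*x^2 - 256*x + 256
which factors as (x - 4)^4. The eigenvalues (with algebraic multiplicities) are λ = 4 with multiplicity 4.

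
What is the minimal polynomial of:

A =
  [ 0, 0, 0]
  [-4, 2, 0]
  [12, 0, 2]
x^2 - 2*x

The characteristic polynomial is χ_A(x) = x*(x - 2)^2, so the eigenvalues are known. The minimal polynomial is
  m_A(x) = Π_λ (x − λ)^{k_λ}
where k_λ is the size of the *largest* Jordan block for λ (equivalently, the smallest k with (A − λI)^k v = 0 for every generalised eigenvector v of λ).

  λ = 0: largest Jordan block has size 1, contributing (x − 0)
  λ = 2: largest Jordan block has size 1, contributing (x − 2)

So m_A(x) = x*(x - 2) = x^2 - 2*x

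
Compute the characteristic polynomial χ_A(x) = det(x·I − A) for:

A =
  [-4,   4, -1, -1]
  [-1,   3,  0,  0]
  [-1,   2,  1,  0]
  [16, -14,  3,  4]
x^4 - 4*x^3 + 6*x^2 - 4*x + 1

Expanding det(x·I − A) (e.g. by cofactor expansion or by noting that A is similar to its Jordan form J, which has the same characteristic polynomial as A) gives
  χ_A(x) = x^4 - 4*x^3 + 6*x^2 - 4*x + 1
which factors as (x - 1)^4. The eigenvalues (with algebraic multiplicities) are λ = 1 with multiplicity 4.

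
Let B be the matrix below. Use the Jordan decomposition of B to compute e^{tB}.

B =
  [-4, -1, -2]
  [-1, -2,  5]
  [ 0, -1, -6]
e^{tB} =
  [t^2*exp(-4*t)/2 + exp(-4*t), -t*exp(-4*t), -t^2*exp(-4*t)/2 - 2*t*exp(-4*t)]
  [-t^2*exp(-4*t) - t*exp(-4*t), 2*t*exp(-4*t) + exp(-4*t), t^2*exp(-4*t) + 5*t*exp(-4*t)]
  [t^2*exp(-4*t)/2, -t*exp(-4*t), -t^2*exp(-4*t)/2 - 2*t*exp(-4*t) + exp(-4*t)]

Strategy: write B = P · J · P⁻¹ where J is a Jordan canonical form, so e^{tB} = P · e^{tJ} · P⁻¹, and e^{tJ} can be computed block-by-block.

B has Jordan form
J =
  [-4,  1,  0]
  [ 0, -4,  1]
  [ 0,  0, -4]
(up to reordering of blocks).

Per-block formulas:
  For a 3×3 Jordan block J_3(-4): exp(t · J_3(-4)) = e^(-4t)·(I + t·N + (t^2/2)·N^2), where N is the 3×3 nilpotent shift.

After assembling e^{tJ} and conjugating by P, we get:

e^{tB} =
  [t^2*exp(-4*t)/2 + exp(-4*t), -t*exp(-4*t), -t^2*exp(-4*t)/2 - 2*t*exp(-4*t)]
  [-t^2*exp(-4*t) - t*exp(-4*t), 2*t*exp(-4*t) + exp(-4*t), t^2*exp(-4*t) + 5*t*exp(-4*t)]
  [t^2*exp(-4*t)/2, -t*exp(-4*t), -t^2*exp(-4*t)/2 - 2*t*exp(-4*t) + exp(-4*t)]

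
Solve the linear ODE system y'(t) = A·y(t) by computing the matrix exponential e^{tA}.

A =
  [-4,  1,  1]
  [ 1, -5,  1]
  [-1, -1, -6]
e^{tA} =
  [t^2*exp(-5*t)/2 + t*exp(-5*t) + exp(-5*t), t*exp(-5*t), t^2*exp(-5*t)/2 + t*exp(-5*t)]
  [t*exp(-5*t), exp(-5*t), t*exp(-5*t)]
  [-t^2*exp(-5*t)/2 - t*exp(-5*t), -t*exp(-5*t), -t^2*exp(-5*t)/2 - t*exp(-5*t) + exp(-5*t)]

Strategy: write A = P · J · P⁻¹ where J is a Jordan canonical form, so e^{tA} = P · e^{tJ} · P⁻¹, and e^{tJ} can be computed block-by-block.

A has Jordan form
J =
  [-5,  1,  0]
  [ 0, -5,  1]
  [ 0,  0, -5]
(up to reordering of blocks).

Per-block formulas:
  For a 3×3 Jordan block J_3(-5): exp(t · J_3(-5)) = e^(-5t)·(I + t·N + (t^2/2)·N^2), where N is the 3×3 nilpotent shift.

After assembling e^{tJ} and conjugating by P, we get:

e^{tA} =
  [t^2*exp(-5*t)/2 + t*exp(-5*t) + exp(-5*t), t*exp(-5*t), t^2*exp(-5*t)/2 + t*exp(-5*t)]
  [t*exp(-5*t), exp(-5*t), t*exp(-5*t)]
  [-t^2*exp(-5*t)/2 - t*exp(-5*t), -t*exp(-5*t), -t^2*exp(-5*t)/2 - t*exp(-5*t) + exp(-5*t)]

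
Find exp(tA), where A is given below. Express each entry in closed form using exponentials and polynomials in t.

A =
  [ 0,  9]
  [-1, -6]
e^{tA} =
  [3*t*exp(-3*t) + exp(-3*t), 9*t*exp(-3*t)]
  [-t*exp(-3*t), -3*t*exp(-3*t) + exp(-3*t)]

Strategy: write A = P · J · P⁻¹ where J is a Jordan canonical form, so e^{tA} = P · e^{tJ} · P⁻¹, and e^{tJ} can be computed block-by-block.

A has Jordan form
J =
  [-3,  1]
  [ 0, -3]
(up to reordering of blocks).

Per-block formulas:
  For a 2×2 Jordan block J_2(-3): exp(t · J_2(-3)) = e^(-3t)·(I + t·N), where N is the 2×2 nilpotent shift.

After assembling e^{tJ} and conjugating by P, we get:

e^{tA} =
  [3*t*exp(-3*t) + exp(-3*t), 9*t*exp(-3*t)]
  [-t*exp(-3*t), -3*t*exp(-3*t) + exp(-3*t)]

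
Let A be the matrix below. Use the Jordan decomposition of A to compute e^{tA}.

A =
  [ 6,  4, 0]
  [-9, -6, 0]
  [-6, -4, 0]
e^{tA} =
  [6*t + 1, 4*t, 0]
  [-9*t, 1 - 6*t, 0]
  [-6*t, -4*t, 1]

Strategy: write A = P · J · P⁻¹ where J is a Jordan canonical form, so e^{tA} = P · e^{tJ} · P⁻¹, and e^{tJ} can be computed block-by-block.

A has Jordan form
J =
  [0, 1, 0]
  [0, 0, 0]
  [0, 0, 0]
(up to reordering of blocks).

Per-block formulas:
  For a 2×2 Jordan block J_2(0): exp(t · J_2(0)) = e^(0t)·(I + t·N), where N is the 2×2 nilpotent shift.
  For a 1×1 block at λ = 0: exp(t · [0]) = [e^(0t)].

After assembling e^{tJ} and conjugating by P, we get:

e^{tA} =
  [6*t + 1, 4*t, 0]
  [-9*t, 1 - 6*t, 0]
  [-6*t, -4*t, 1]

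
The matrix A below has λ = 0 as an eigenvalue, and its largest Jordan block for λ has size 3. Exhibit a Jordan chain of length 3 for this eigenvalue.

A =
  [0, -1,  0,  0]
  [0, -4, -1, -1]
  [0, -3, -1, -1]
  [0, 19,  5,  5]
A Jordan chain for λ = 0 of length 3:
v_1 = (4, 0, -4, 4)ᵀ
v_2 = (-1, -4, -3, 19)ᵀ
v_3 = (0, 1, 0, 0)ᵀ

Let N = A − (0)·I. We want v_3 with N^3 v_3 = 0 but N^2 v_3 ≠ 0; then v_{j-1} := N · v_j for j = 3, …, 2.

Pick v_3 = (0, 1, 0, 0)ᵀ.
Then v_2 = N · v_3 = (-1, -4, -3, 19)ᵀ.
Then v_1 = N · v_2 = (4, 0, -4, 4)ᵀ.

Sanity check: (A − (0)·I) v_1 = (0, 0, 0, 0)ᵀ = 0. ✓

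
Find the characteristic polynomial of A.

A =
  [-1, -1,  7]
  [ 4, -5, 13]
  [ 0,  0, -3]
x^3 + 9*x^2 + 27*x + 27

Expanding det(x·I − A) (e.g. by cofactor expansion or by noting that A is similar to its Jordan form J, which has the same characteristic polynomial as A) gives
  χ_A(x) = x^3 + 9*x^2 + 27*x + 27
which factors as (x + 3)^3. The eigenvalues (with algebraic multiplicities) are λ = -3 with multiplicity 3.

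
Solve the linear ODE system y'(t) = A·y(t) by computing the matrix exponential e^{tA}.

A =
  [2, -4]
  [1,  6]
e^{tA} =
  [-2*t*exp(4*t) + exp(4*t), -4*t*exp(4*t)]
  [t*exp(4*t), 2*t*exp(4*t) + exp(4*t)]

Strategy: write A = P · J · P⁻¹ where J is a Jordan canonical form, so e^{tA} = P · e^{tJ} · P⁻¹, and e^{tJ} can be computed block-by-block.

A has Jordan form
J =
  [4, 1]
  [0, 4]
(up to reordering of blocks).

Per-block formulas:
  For a 2×2 Jordan block J_2(4): exp(t · J_2(4)) = e^(4t)·(I + t·N), where N is the 2×2 nilpotent shift.

After assembling e^{tJ} and conjugating by P, we get:

e^{tA} =
  [-2*t*exp(4*t) + exp(4*t), -4*t*exp(4*t)]
  [t*exp(4*t), 2*t*exp(4*t) + exp(4*t)]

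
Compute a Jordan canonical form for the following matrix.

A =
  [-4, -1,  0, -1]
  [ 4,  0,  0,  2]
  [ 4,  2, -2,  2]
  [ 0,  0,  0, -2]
J_2(-2) ⊕ J_1(-2) ⊕ J_1(-2)

The characteristic polynomial is
  det(x·I − A) = x^4 + 8*x^3 + 24*x^2 + 32*x + 16 = (x + 2)^4

Eigenvalues and multiplicities (the geometric multiplicity of λ is n − rank(A − λI), which equals the number of Jordan blocks for λ):
  λ = -2: algebraic multiplicity = 4, geometric multiplicity = 3

Determining the block sizes for each eigenvalue:
  λ = -2: 3 blocks summing to 4 forces exactly one block of size 2 and the rest size 1 → block sizes [2, 1, 1]

Assembling the blocks gives a Jordan form
J =
  [-2,  1,  0,  0]
  [ 0, -2,  0,  0]
  [ 0,  0, -2,  0]
  [ 0,  0,  0, -2]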